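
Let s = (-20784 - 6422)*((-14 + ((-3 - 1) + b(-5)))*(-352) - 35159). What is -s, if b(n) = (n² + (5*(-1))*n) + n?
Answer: -1215101578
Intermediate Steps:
b(n) = n² - 4*n (b(n) = (n² - 5*n) + n = n² - 4*n)
s = 1215101578 (s = (-20784 - 6422)*((-14 + ((-3 - 1) - 5*(-4 - 5)))*(-352) - 35159) = -27206*((-14 + (-4 - 5*(-9)))*(-352) - 35159) = -27206*((-14 + (-4 + 45))*(-352) - 35159) = -27206*((-14 + 41)*(-352) - 35159) = -27206*(27*(-352) - 35159) = -27206*(-9504 - 35159) = -27206*(-44663) = 1215101578)
-s = -1*1215101578 = -1215101578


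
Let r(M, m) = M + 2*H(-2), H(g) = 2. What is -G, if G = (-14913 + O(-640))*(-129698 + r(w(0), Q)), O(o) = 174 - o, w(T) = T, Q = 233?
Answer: -1828555706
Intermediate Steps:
r(M, m) = 4 + M (r(M, m) = M + 2*2 = M + 4 = 4 + M)
G = 1828555706 (G = (-14913 + (174 - 1*(-640)))*(-129698 + (4 + 0)) = (-14913 + (174 + 640))*(-129698 + 4) = (-14913 + 814)*(-129694) = -14099*(-129694) = 1828555706)
-G = -1*1828555706 = -1828555706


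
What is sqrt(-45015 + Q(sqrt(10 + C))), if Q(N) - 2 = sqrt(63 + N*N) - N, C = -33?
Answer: sqrt(-45013 + 2*sqrt(10) - I*sqrt(23)) ≈ 0.011 - 212.15*I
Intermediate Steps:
Q(N) = 2 + sqrt(63 + N**2) - N (Q(N) = 2 + (sqrt(63 + N*N) - N) = 2 + (sqrt(63 + N**2) - N) = 2 + sqrt(63 + N**2) - N)
sqrt(-45015 + Q(sqrt(10 + C))) = sqrt(-45015 + (2 + sqrt(63 + (sqrt(10 - 33))**2) - sqrt(10 - 33))) = sqrt(-45015 + (2 + sqrt(63 + (sqrt(-23))**2) - sqrt(-23))) = sqrt(-45015 + (2 + sqrt(63 + (I*sqrt(23))**2) - I*sqrt(23))) = sqrt(-45015 + (2 + sqrt(63 - 23) - I*sqrt(23))) = sqrt(-45015 + (2 + sqrt(40) - I*sqrt(23))) = sqrt(-45015 + (2 + 2*sqrt(10) - I*sqrt(23))) = sqrt(-45013 + 2*sqrt(10) - I*sqrt(23))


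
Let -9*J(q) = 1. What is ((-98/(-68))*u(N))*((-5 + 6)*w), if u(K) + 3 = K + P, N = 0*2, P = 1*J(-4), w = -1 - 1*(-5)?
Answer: -2744/153 ≈ -17.935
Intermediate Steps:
J(q) = -⅑ (J(q) = -⅑*1 = -⅑)
w = 4 (w = -1 + 5 = 4)
P = -⅑ (P = 1*(-⅑) = -⅑ ≈ -0.11111)
N = 0
u(K) = -28/9 + K (u(K) = -3 + (K - ⅑) = -3 + (-⅑ + K) = -28/9 + K)
((-98/(-68))*u(N))*((-5 + 6)*w) = ((-98/(-68))*(-28/9 + 0))*((-5 + 6)*4) = (-98*(-1/68)*(-28/9))*(1*4) = ((49/34)*(-28/9))*4 = -686/153*4 = -2744/153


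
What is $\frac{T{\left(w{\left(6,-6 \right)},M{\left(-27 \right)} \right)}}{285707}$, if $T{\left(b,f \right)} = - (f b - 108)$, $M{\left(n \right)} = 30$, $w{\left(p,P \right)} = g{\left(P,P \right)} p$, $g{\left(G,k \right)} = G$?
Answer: $\frac{1188}{285707} \approx 0.0041581$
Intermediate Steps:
$w{\left(p,P \right)} = P p$
$T{\left(b,f \right)} = 108 - b f$ ($T{\left(b,f \right)} = - (b f - 108) = - (-108 + b f) = 108 - b f$)
$\frac{T{\left(w{\left(6,-6 \right)},M{\left(-27 \right)} \right)}}{285707} = \frac{108 - \left(-6\right) 6 \cdot 30}{285707} = \left(108 - \left(-36\right) 30\right) \frac{1}{285707} = \left(108 + 1080\right) \frac{1}{285707} = 1188 \cdot \frac{1}{285707} = \frac{1188}{285707}$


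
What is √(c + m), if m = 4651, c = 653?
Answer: 2*√1326 ≈ 72.829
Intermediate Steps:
√(c + m) = √(653 + 4651) = √5304 = 2*√1326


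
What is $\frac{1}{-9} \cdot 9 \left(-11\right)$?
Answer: $11$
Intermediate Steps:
$\frac{1}{-9} \cdot 9 \left(-11\right) = \left(- \frac{1}{9}\right) 9 \left(-11\right) = \left(-1\right) \left(-11\right) = 11$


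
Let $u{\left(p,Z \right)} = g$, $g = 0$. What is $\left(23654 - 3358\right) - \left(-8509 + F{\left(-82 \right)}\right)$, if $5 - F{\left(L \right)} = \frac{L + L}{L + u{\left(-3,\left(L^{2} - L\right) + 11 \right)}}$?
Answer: $28802$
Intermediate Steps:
$u{\left(p,Z \right)} = 0$
$F{\left(L \right)} = 3$ ($F{\left(L \right)} = 5 - \frac{L + L}{L + 0} = 5 - \frac{2 L}{L} = 5 - 2 = 3$)
$\left(23654 - 3358\right) - \left(-8509 + F{\left(-82 \right)}\right) = \left(23654 - 3358\right) + \left(8509 - 3\right) = 20296 + \left(8509 - 3\right) = 20296 + 8506 = 28802$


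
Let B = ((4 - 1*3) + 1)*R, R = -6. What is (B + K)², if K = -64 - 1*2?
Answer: 6084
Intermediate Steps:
K = -66 (K = -64 - 2 = -66)
B = -12 (B = ((4 - 1*3) + 1)*(-6) = ((4 - 3) + 1)*(-6) = (1 + 1)*(-6) = 2*(-6) = -12)
(B + K)² = (-12 - 66)² = (-78)² = 6084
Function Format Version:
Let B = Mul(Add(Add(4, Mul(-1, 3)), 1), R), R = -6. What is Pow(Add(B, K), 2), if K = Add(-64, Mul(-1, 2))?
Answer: 6084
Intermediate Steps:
K = -66 (K = Add(-64, -2) = -66)
B = -12 (B = Mul(Add(Add(4, Mul(-1, 3)), 1), -6) = Mul(Add(Add(4, -3), 1), -6) = Mul(Add(1, 1), -6) = Mul(2, -6) = -12)
Pow(Add(B, K), 2) = Pow(Add(-12, -66), 2) = Pow(-78, 2) = 6084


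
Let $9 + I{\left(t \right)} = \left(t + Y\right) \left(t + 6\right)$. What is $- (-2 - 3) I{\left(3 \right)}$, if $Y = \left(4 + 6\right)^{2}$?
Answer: $4590$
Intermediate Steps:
$Y = 100$ ($Y = 10^{2} = 100$)
$I{\left(t \right)} = -9 + \left(6 + t\right) \left(100 + t\right)$ ($I{\left(t \right)} = -9 + \left(t + 100\right) \left(t + 6\right) = -9 + \left(100 + t\right) \left(6 + t\right) = -9 + \left(6 + t\right) \left(100 + t\right)$)
$- (-2 - 3) I{\left(3 \right)} = - (-2 - 3) \left(591 + 3^{2} + 106 \cdot 3\right) = \left(-1\right) \left(-5\right) \left(591 + 9 + 318\right) = 5 \cdot 918 = 4590$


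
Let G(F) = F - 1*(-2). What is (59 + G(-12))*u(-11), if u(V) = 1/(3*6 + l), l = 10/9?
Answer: 441/172 ≈ 2.5640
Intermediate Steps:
G(F) = 2 + F (G(F) = F + 2 = 2 + F)
l = 10/9 (l = 10*(⅑) = 10/9 ≈ 1.1111)
u(V) = 9/172 (u(V) = 1/(3*6 + 10/9) = 1/(18 + 10/9) = 1/(172/9) = 9/172)
(59 + G(-12))*u(-11) = (59 + (2 - 12))*(9/172) = (59 - 10)*(9/172) = 49*(9/172) = 441/172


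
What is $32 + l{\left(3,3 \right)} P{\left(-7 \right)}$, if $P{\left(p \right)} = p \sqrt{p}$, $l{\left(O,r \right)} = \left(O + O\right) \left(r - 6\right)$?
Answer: $32 + 126 i \sqrt{7} \approx 32.0 + 333.36 i$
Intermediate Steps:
$l{\left(O,r \right)} = 2 O \left(-6 + r\right)$
$P{\left(p \right)} = p^{\frac{3}{2}}$
$32 + l{\left(3,3 \right)} P{\left(-7 \right)} = 32 + 2 \cdot 3 \left(-6 + 3\right) \left(-7\right)^{\frac{3}{2}} = 32 + 2 \cdot 3 \left(-3\right) \left(- 7 i \sqrt{7}\right) = 32 - 18 \left(- 7 i \sqrt{7}\right) = 32 + 126 i \sqrt{7}$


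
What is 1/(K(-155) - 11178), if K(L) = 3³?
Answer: -1/11151 ≈ -8.9678e-5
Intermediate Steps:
K(L) = 27
1/(K(-155) - 11178) = 1/(27 - 11178) = 1/(-11151) = -1/11151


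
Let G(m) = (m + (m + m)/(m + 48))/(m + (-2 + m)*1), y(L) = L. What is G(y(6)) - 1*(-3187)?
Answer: 143443/45 ≈ 3187.6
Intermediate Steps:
G(m) = (m + 2*m/(48 + m))/(-2 + 2*m) (G(m) = (m + (2*m)/(48 + m))/(m + (-2 + m)) = (m + 2*m/(48 + m))/(-2 + 2*m))
G(y(6)) - 1*(-3187) = (1/2)*6*(50 + 6)/(-48 + 6**2 + 47*6) - 1*(-3187) = (1/2)*6*56/(-48 + 36 + 282) + 3187 = (1/2)*6*56/270 + 3187 = (1/2)*6*(1/270)*56 + 3187 = 28/45 + 3187 = 143443/45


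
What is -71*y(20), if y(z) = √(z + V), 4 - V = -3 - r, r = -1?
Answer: -71*√26 ≈ -362.03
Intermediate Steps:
V = 6 (V = 4 - (-3 - 1*(-1)) = 4 - (-3 + 1) = 4 - 1*(-2) = 4 + 2 = 6)
y(z) = √(6 + z) (y(z) = √(z + 6) = √(6 + z))
-71*y(20) = -71*√(6 + 20) = -71*√26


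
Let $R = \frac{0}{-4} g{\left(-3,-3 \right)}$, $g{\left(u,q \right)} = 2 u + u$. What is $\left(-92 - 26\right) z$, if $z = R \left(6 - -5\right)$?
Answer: $0$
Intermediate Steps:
$g{\left(u,q \right)} = 3 u$
$R = 0$ ($R = \frac{0}{-4} \cdot 3 \left(-3\right) = 0 \left(- \frac{1}{4}\right) \left(-9\right) = 0 \left(-9\right) = 0$)
$z = 0$ ($z = 0 \left(6 - -5\right) = 0 \left(6 + 5\right) = 0 \cdot 11 = 0$)
$\left(-92 - 26\right) z = \left(-92 - 26\right) 0 = \left(-118\right) 0 = 0$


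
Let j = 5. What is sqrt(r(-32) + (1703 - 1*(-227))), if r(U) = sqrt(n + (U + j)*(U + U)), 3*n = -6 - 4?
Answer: sqrt(17370 + 3*sqrt(15522))/3 ≈ 44.402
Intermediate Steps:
n = -10/3 (n = (-6 - 4)/3 = (1/3)*(-10) = -10/3 ≈ -3.3333)
r(U) = sqrt(-10/3 + 2*U*(5 + U)) (r(U) = sqrt(-10/3 + (U + 5)*(U + U)) = sqrt(-10/3 + (5 + U)*(2*U)) = sqrt(-10/3 + 2*U*(5 + U)))
sqrt(r(-32) + (1703 - 1*(-227))) = sqrt(sqrt(-30 + 18*(-32)**2 + 90*(-32))/3 + (1703 - 1*(-227))) = sqrt(sqrt(-30 + 18*1024 - 2880)/3 + (1703 + 227)) = sqrt(sqrt(-30 + 18432 - 2880)/3 + 1930) = sqrt(sqrt(15522)/3 + 1930) = sqrt(1930 + sqrt(15522)/3)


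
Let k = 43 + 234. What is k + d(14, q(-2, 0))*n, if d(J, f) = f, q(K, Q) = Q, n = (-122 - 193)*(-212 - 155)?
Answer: 277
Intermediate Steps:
n = 115605 (n = -315*(-367) = 115605)
k = 277
k + d(14, q(-2, 0))*n = 277 + 0*115605 = 277 + 0 = 277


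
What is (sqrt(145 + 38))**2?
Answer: 183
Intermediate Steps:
(sqrt(145 + 38))**2 = (sqrt(183))**2 = 183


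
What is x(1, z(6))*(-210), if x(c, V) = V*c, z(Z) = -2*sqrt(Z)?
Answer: 420*sqrt(6) ≈ 1028.8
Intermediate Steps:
x(1, z(6))*(-210) = (-2*sqrt(6)*1)*(-210) = -2*sqrt(6)*(-210) = 420*sqrt(6)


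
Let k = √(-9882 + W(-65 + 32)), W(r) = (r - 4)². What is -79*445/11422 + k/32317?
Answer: -35155/11422 + I*√8513/32317 ≈ -3.0778 + 0.002855*I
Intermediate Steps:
W(r) = (-4 + r)²
k = I*√8513 (k = √(-9882 + (-4 + (-65 + 32))²) = √(-9882 + (-4 - 33)²) = √(-9882 + (-37)²) = √(-9882 + 1369) = √(-8513) = I*√8513 ≈ 92.266*I)
-79*445/11422 + k/32317 = -79*445/11422 + (I*√8513)/32317 = -35155*1/11422 + (I*√8513)*(1/32317) = -35155/11422 + I*√8513/32317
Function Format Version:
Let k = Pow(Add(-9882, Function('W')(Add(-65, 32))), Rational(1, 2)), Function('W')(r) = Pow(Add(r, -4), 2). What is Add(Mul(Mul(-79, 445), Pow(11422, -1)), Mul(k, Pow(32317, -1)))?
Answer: Add(Rational(-35155, 11422), Mul(Rational(1, 32317), I, Pow(8513, Rational(1, 2)))) ≈ Add(-3.0778, Mul(0.0028550, I))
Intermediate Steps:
Function('W')(r) = Pow(Add(-4, r), 2)
k = Mul(I, Pow(8513, Rational(1, 2))) (k = Pow(Add(-9882, Pow(Add(-4, Add(-65, 32)), 2)), Rational(1, 2)) = Pow(Add(-9882, Pow(Add(-4, -33), 2)), Rational(1, 2)) = Pow(Add(-9882, Pow(-37, 2)), Rational(1, 2)) = Pow(Add(-9882, 1369), Rational(1, 2)) = Pow(-8513, Rational(1, 2)) = Mul(I, Pow(8513, Rational(1, 2))) ≈ Mul(92.266, I))
Add(Mul(Mul(-79, 445), Pow(11422, -1)), Mul(k, Pow(32317, -1))) = Add(Mul(Mul(-79, 445), Pow(11422, -1)), Mul(Mul(I, Pow(8513, Rational(1, 2))), Pow(32317, -1))) = Add(Mul(-35155, Rational(1, 11422)), Mul(Mul(I, Pow(8513, Rational(1, 2))), Rational(1, 32317))) = Add(Rational(-35155, 11422), Mul(Rational(1, 32317), I, Pow(8513, Rational(1, 2))))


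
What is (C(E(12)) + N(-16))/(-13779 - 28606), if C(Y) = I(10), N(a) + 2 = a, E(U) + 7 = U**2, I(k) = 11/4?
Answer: 61/169540 ≈ 0.00035980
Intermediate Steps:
I(k) = 11/4 (I(k) = 11*(1/4) = 11/4)
E(U) = -7 + U**2
N(a) = -2 + a
C(Y) = 11/4
(C(E(12)) + N(-16))/(-13779 - 28606) = (11/4 + (-2 - 16))/(-13779 - 28606) = (11/4 - 18)/(-42385) = -61/4*(-1/42385) = 61/169540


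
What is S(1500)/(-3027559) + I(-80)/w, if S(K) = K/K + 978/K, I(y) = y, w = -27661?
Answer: 435537813/150621060250 ≈ 0.0028916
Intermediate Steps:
S(K) = 1 + 978/K
S(1500)/(-3027559) + I(-80)/w = ((978 + 1500)/1500)/(-3027559) - 80/(-27661) = ((1/1500)*2478)*(-1/3027559) - 80*(-1/27661) = (413/250)*(-1/3027559) + 80/27661 = -413/756889750 + 80/27661 = 435537813/150621060250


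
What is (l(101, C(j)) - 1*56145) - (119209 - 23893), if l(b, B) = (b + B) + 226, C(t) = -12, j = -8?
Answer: -151146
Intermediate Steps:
l(b, B) = 226 + B + b (l(b, B) = (B + b) + 226 = 226 + B + b)
(l(101, C(j)) - 1*56145) - (119209 - 23893) = ((226 - 12 + 101) - 1*56145) - (119209 - 23893) = (315 - 56145) - 1*95316 = -55830 - 95316 = -151146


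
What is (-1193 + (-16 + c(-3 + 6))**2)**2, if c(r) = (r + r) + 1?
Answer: 1236544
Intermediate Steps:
c(r) = 1 + 2*r (c(r) = 2*r + 1 = 1 + 2*r)
(-1193 + (-16 + c(-3 + 6))**2)**2 = (-1193 + (-16 + (1 + 2*(-3 + 6)))**2)**2 = (-1193 + (-16 + (1 + 2*3))**2)**2 = (-1193 + (-16 + (1 + 6))**2)**2 = (-1193 + (-16 + 7)**2)**2 = (-1193 + (-9)**2)**2 = (-1193 + 81)**2 = (-1112)**2 = 1236544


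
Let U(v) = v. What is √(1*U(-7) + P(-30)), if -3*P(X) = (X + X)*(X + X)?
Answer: I*√1207 ≈ 34.742*I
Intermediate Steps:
P(X) = -4*X²/3 (P(X) = -(X + X)*(X + X)/3 = -2*X*2*X/3 = -4*X²/3)
√(1*U(-7) + P(-30)) = √(1*(-7) - 4/3*(-30)²) = √(-7 - 4/3*900) = √(-7 - 1200) = √(-1207) = I*√1207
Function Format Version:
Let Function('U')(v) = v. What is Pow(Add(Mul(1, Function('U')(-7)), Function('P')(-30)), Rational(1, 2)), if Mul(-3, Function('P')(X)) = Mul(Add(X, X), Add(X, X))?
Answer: Mul(I, Pow(1207, Rational(1, 2))) ≈ Mul(34.742, I)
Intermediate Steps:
Function('P')(X) = Mul(Rational(-4, 3), Pow(X, 2)) (Function('P')(X) = Mul(Rational(-1, 3), Mul(Add(X, X), Add(X, X))) = Mul(Rational(-1, 3), Mul(Mul(2, X), Mul(2, X))) = Mul(Rational(-1, 3), Mul(4, Pow(X, 2))) = Mul(Rational(-4, 3), Pow(X, 2)))
Pow(Add(Mul(1, Function('U')(-7)), Function('P')(-30)), Rational(1, 2)) = Pow(Add(Mul(1, -7), Mul(Rational(-4, 3), Pow(-30, 2))), Rational(1, 2)) = Pow(Add(-7, Mul(Rational(-4, 3), 900)), Rational(1, 2)) = Pow(Add(-7, -1200), Rational(1, 2)) = Pow(-1207, Rational(1, 2)) = Mul(I, Pow(1207, Rational(1, 2)))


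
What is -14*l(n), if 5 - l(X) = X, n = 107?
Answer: 1428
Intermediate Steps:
l(X) = 5 - X
-14*l(n) = -14*(5 - 1*107) = -14*(5 - 107) = -14*(-102) = 1428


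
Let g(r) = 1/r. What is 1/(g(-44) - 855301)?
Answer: -44/37633245 ≈ -1.1692e-6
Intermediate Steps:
1/(g(-44) - 855301) = 1/(1/(-44) - 855301) = 1/(-1/44 - 855301) = 1/(-37633245/44) = -44/37633245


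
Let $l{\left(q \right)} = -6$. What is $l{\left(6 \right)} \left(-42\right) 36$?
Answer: $9072$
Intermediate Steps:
$l{\left(6 \right)} \left(-42\right) 36 = \left(-6\right) \left(-42\right) 36 = 252 \cdot 36 = 9072$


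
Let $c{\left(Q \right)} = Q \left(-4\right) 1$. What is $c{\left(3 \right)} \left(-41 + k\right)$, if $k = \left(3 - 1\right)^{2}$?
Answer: $444$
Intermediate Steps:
$c{\left(Q \right)} = - 4 Q$ ($c{\left(Q \right)} = - 4 Q 1 = - 4 Q$)
$k = 4$ ($k = 2^{2} = 4$)
$c{\left(3 \right)} \left(-41 + k\right) = \left(-4\right) 3 \left(-41 + 4\right) = \left(-12\right) \left(-37\right) = 444$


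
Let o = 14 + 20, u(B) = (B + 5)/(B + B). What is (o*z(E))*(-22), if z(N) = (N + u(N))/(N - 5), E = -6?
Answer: -1207/3 ≈ -402.33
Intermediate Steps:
u(B) = (5 + B)/(2*B) (u(B) = (5 + B)/((2*B)) = (5 + B)*(1/(2*B)) = (5 + B)/(2*B))
o = 34
z(N) = (N + (5 + N)/(2*N))/(-5 + N) (z(N) = (N + (5 + N)/(2*N))/(N - 5) = (N + (5 + N)/(2*N))/(-5 + N))
(o*z(E))*(-22) = (34*((½)*(5 - 6 + 2*(-6)²)/(-6*(-5 - 6))))*(-22) = (34*((½)*(-⅙)*(5 - 6 + 2*36)/(-11)))*(-22) = (34*((½)*(-⅙)*(-1/11)*(5 - 6 + 72)))*(-22) = (34*((½)*(-⅙)*(-1/11)*71))*(-22) = (34*(71/132))*(-22) = (1207/66)*(-22) = -1207/3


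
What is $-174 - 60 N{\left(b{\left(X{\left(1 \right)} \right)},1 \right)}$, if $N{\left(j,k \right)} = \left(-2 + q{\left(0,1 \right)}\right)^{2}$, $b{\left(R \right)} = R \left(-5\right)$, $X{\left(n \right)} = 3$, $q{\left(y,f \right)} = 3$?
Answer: $-234$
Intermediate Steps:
$b{\left(R \right)} = - 5 R$
$N{\left(j,k \right)} = 1$ ($N{\left(j,k \right)} = \left(-2 + 3\right)^{2} = 1^{2} = 1$)
$-174 - 60 N{\left(b{\left(X{\left(1 \right)} \right)},1 \right)} = -174 - 60 = -234$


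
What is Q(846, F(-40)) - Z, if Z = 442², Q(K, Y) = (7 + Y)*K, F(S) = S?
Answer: -223282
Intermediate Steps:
Q(K, Y) = K*(7 + Y)
Z = 195364
Q(846, F(-40)) - Z = 846*(7 - 40) - 1*195364 = 846*(-33) - 195364 = -27918 - 195364 = -223282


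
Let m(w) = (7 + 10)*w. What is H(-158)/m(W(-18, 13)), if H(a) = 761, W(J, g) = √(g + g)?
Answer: 761*√26/442 ≈ 8.7791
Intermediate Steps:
W(J, g) = √2*√g (W(J, g) = √(2*g) = √2*√g)
m(w) = 17*w
H(-158)/m(W(-18, 13)) = 761/((17*(√2*√13))) = 761/((17*√26)) = 761*(√26/442) = 761*√26/442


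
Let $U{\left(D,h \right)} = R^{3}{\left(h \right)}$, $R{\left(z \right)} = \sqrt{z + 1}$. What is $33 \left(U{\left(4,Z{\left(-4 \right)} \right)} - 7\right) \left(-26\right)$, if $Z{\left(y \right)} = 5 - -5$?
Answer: $6006 - 9438 \sqrt{11} \approx -25296.0$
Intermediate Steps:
$R{\left(z \right)} = \sqrt{1 + z}$
$Z{\left(y \right)} = 10$ ($Z{\left(y \right)} = 5 + 5 = 10$)
$U{\left(D,h \right)} = \left(1 + h\right)^{\frac{3}{2}}$ ($U{\left(D,h \right)} = \left(\sqrt{1 + h}\right)^{3} = \left(1 + h\right)^{\frac{3}{2}}$)
$33 \left(U{\left(4,Z{\left(-4 \right)} \right)} - 7\right) \left(-26\right) = 33 \left(\left(1 + 10\right)^{\frac{3}{2}} - 7\right) \left(-26\right) = 33 \left(11^{\frac{3}{2}} - 7\right) \left(-26\right) = 33 \left(11 \sqrt{11} - 7\right) \left(-26\right) = 33 \left(-7 + 11 \sqrt{11}\right) \left(-26\right) = \left(-231 + 363 \sqrt{11}\right) \left(-26\right) = 6006 - 9438 \sqrt{11}$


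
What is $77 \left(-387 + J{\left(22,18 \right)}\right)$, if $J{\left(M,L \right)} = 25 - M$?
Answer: $-29568$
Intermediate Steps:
$77 \left(-387 + J{\left(22,18 \right)}\right) = 77 \left(-387 + \left(25 - 22\right)\right) = 77 \left(-387 + 3\right) = 77 \left(-384\right) = -29568$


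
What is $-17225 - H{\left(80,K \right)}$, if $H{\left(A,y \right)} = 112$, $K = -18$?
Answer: $-17337$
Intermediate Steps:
$-17225 - H{\left(80,K \right)} = -17225 - 112 = -17337$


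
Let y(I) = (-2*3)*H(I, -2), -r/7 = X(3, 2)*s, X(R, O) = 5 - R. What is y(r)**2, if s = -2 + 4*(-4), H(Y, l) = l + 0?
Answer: 144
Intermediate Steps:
H(Y, l) = l
s = -18 (s = -2 - 16 = -18)
r = 252 (r = -7*(5 - 1*3)*(-18) = -7*(5 - 3)*(-18) = -14*(-18) = -7*(-36) = 252)
y(I) = 12 (y(I) = -2*3*(-2) = -6*(-2) = 12)
y(r)**2 = 12**2 = 144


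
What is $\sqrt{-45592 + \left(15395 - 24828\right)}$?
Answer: $5 i \sqrt{2201} \approx 234.57 i$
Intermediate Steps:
$\sqrt{-45592 + \left(15395 - 24828\right)} = \sqrt{-45592 - 9433} = \sqrt{-55025} = 5 i \sqrt{2201}$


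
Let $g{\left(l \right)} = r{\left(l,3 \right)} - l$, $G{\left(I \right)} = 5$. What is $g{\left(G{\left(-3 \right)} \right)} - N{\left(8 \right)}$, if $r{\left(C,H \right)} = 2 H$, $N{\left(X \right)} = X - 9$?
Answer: $2$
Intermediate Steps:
$N{\left(X \right)} = -9 + X$
$g{\left(l \right)} = 6 - l$ ($g{\left(l \right)} = 2 \cdot 3 - l = 6 - l$)
$g{\left(G{\left(-3 \right)} \right)} - N{\left(8 \right)} = \left(6 - 5\right) - \left(-9 + 8\right) = \left(6 - 5\right) - -1 = 1 + 1 = 2$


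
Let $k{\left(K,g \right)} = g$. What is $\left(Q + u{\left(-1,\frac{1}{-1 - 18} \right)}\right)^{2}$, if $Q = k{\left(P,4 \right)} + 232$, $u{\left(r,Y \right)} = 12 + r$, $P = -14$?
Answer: $61009$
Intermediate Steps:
$Q = 236$ ($Q = 4 + 232 = 236$)
$\left(Q + u{\left(-1,\frac{1}{-1 - 18} \right)}\right)^{2} = \left(236 + \left(12 - 1\right)\right)^{2} = \left(236 + 11\right)^{2} = 247^{2} = 61009$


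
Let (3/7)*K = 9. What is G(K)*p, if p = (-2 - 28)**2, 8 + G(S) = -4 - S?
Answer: -29700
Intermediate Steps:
K = 21 (K = (7/3)*9 = 21)
G(S) = -12 - S (G(S) = -8 + (-4 - S) = -12 - S)
p = 900 (p = (-30)**2 = 900)
G(K)*p = (-12 - 1*21)*900 = (-12 - 21)*900 = -33*900 = -29700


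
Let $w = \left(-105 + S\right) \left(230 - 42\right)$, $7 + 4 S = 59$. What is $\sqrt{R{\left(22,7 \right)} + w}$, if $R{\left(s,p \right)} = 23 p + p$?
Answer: $2 i \sqrt{4282} \approx 130.87 i$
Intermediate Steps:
$S = 13$ ($S = - \frac{7}{4} + \frac{1}{4} \cdot 59 = - \frac{7}{4} + \frac{59}{4} = 13$)
$w = -17296$ ($w = \left(-105 + 13\right) \left(230 - 42\right) = \left(-92\right) 188 = -17296$)
$R{\left(s,p \right)} = 24 p$
$\sqrt{R{\left(22,7 \right)} + w} = \sqrt{24 \cdot 7 - 17296} = \sqrt{168 - 17296} = \sqrt{-17128} = 2 i \sqrt{4282}$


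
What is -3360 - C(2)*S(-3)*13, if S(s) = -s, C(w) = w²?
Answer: -3516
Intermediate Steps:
-3360 - C(2)*S(-3)*13 = -3360 - 2²*(-1*(-3))*13 = -3360 - 4*3*13 = -3360 - 12*13 = -3360 - 1*156 = -3360 - 156 = -3516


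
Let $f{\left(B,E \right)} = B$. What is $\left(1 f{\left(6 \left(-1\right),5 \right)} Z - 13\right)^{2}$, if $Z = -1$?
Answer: $49$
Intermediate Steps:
$\left(1 f{\left(6 \left(-1\right),5 \right)} Z - 13\right)^{2} = \left(1 \cdot 6 \left(-1\right) \left(-1\right) - 13\right)^{2} = \left(1 \left(-6\right) \left(-1\right) - 13\right)^{2} = \left(\left(-6\right) \left(-1\right) - 13\right)^{2} = \left(6 - 13\right)^{2} = \left(-7\right)^{2} = 49$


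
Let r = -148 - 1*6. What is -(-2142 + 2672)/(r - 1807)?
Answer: 10/37 ≈ 0.27027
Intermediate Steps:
r = -154 (r = -148 - 6 = -154)
-(-2142 + 2672)/(r - 1807) = -(-2142 + 2672)/(-154 - 1807) = -530/(-1961) = -530*(-1)/1961 = -1*(-10/37) = 10/37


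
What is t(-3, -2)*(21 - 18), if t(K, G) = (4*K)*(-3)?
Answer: 108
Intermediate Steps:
t(K, G) = -12*K
t(-3, -2)*(21 - 18) = (-12*(-3))*(21 - 18) = 36*3 = 108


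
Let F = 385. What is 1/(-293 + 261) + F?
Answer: 12319/32 ≈ 384.97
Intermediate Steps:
1/(-293 + 261) + F = 1/(-293 + 261) + 385 = 1/(-32) + 385 = -1/32 + 385 = 12319/32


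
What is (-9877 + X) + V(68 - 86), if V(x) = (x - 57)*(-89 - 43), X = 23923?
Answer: 23946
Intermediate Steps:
V(x) = 7524 - 132*x (V(x) = (-57 + x)*(-132) = 7524 - 132*x)
(-9877 + X) + V(68 - 86) = (-9877 + 23923) + (7524 - 132*(68 - 86)) = 14046 + (7524 - 132*(-18)) = 14046 + (7524 + 2376) = 14046 + 9900 = 23946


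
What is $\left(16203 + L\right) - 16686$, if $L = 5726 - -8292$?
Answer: $13535$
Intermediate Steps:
$L = 14018$ ($L = 5726 + 8292 = 14018$)
$\left(16203 + L\right) - 16686 = \left(16203 + 14018\right) - 16686 = 30221 - 16686 = 13535$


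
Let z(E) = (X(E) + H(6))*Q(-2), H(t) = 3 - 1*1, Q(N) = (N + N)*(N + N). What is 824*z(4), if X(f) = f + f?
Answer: 131840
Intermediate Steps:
Q(N) = 4*N² (Q(N) = (2*N)*(2*N) = 4*N²)
H(t) = 2 (H(t) = 3 - 1 = 2)
X(f) = 2*f
z(E) = 32 + 32*E (z(E) = (2*E + 2)*(4*(-2)²) = (2 + 2*E)*(4*4) = (2 + 2*E)*16 = 32 + 32*E)
824*z(4) = 824*(32 + 32*4) = 824*(32 + 128) = 824*160 = 131840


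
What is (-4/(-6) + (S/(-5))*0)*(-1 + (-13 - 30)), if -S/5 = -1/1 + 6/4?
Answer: -88/3 ≈ -29.333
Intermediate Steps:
S = -5/2 (S = -5*(-1/1 + 6/4) = -5*(-1*1 + 6*(¼)) = -5*(-1 + 3/2) = -5*½ = -5/2 ≈ -2.5000)
(-4/(-6) + (S/(-5))*0)*(-1 + (-13 - 30)) = (-4/(-6) - 5/2/(-5)*0)*(-1 + (-13 - 30)) = (-4*(-⅙) - 5/2*(-⅕)*0)*(-1 - 43) = (⅔ + (½)*0)*(-44) = (⅔ + 0)*(-44) = (⅔)*(-44) = -88/3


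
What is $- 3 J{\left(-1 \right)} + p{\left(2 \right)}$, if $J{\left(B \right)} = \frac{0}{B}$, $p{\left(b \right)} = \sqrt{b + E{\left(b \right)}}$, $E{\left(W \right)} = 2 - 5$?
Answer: $i \approx 1.0 i$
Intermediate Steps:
$E{\left(W \right)} = -3$
$p{\left(b \right)} = \sqrt{-3 + b}$ ($p{\left(b \right)} = \sqrt{b - 3} = \sqrt{-3 + b}$)
$J{\left(B \right)} = 0$
$- 3 J{\left(-1 \right)} + p{\left(2 \right)} = \left(-3\right) 0 + \sqrt{-3 + 2} = 0 + \sqrt{-1} = 0 + i = i$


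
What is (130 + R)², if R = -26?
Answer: 10816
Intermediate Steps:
(130 + R)² = (130 - 26)² = 104² = 10816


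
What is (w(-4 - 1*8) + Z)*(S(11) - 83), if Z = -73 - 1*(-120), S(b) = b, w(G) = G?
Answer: -2520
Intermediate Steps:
Z = 47 (Z = -73 + 120 = 47)
(w(-4 - 1*8) + Z)*(S(11) - 83) = ((-4 - 1*8) + 47)*(11 - 83) = ((-4 - 8) + 47)*(-72) = (-12 + 47)*(-72) = 35*(-72) = -2520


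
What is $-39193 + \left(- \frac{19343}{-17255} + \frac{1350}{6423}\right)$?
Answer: $- \frac{49926070938}{1273895} \approx -39192.0$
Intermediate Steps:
$-39193 + \left(- \frac{19343}{-17255} + \frac{1350}{6423}\right) = -39193 + \left(\left(-19343\right) \left(- \frac{1}{17255}\right) + 1350 \cdot \frac{1}{6423}\right) = -39193 + \left(\frac{667}{595} + \frac{450}{2141}\right) = -39193 + \frac{1695797}{1273895} = - \frac{49926070938}{1273895}$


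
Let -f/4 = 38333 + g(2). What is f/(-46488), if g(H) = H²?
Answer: 983/298 ≈ 3.2987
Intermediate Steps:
f = -153348 (f = -4*(38333 + 2²) = -4*(38333 + 4) = -4*38337 = -153348)
f/(-46488) = -153348/(-46488) = -153348*(-1/46488) = 983/298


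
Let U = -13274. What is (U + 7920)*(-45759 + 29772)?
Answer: 85594398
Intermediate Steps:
(U + 7920)*(-45759 + 29772) = (-13274 + 7920)*(-45759 + 29772) = -5354*(-15987) = 85594398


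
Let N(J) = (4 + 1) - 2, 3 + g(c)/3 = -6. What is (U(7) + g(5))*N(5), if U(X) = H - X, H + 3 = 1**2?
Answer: -108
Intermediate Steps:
g(c) = -27 (g(c) = -9 + 3*(-6) = -9 - 18 = -27)
H = -2 (H = -3 + 1**2 = -3 + 1 = -2)
N(J) = 3 (N(J) = 5 - 2 = 3)
U(X) = -2 - X
(U(7) + g(5))*N(5) = ((-2 - 1*7) - 27)*3 = ((-2 - 7) - 27)*3 = (-9 - 27)*3 = -36*3 = -108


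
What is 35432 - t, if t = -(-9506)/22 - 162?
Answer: 386781/11 ≈ 35162.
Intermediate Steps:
t = 2971/11 (t = -(-9506)/22 - 162 = -49*(-97/11) - 162 = 4753/11 - 162 = 2971/11 ≈ 270.09)
35432 - t = 35432 - 1*2971/11 = 35432 - 2971/11 = 386781/11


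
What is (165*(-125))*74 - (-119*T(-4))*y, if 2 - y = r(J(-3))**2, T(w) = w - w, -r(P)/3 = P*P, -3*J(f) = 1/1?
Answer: -1526250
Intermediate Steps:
J(f) = -1/3 (J(f) = -1/3/1 = -1/3*1 = -1/3)
r(P) = -3*P**2 (r(P) = -3*P*P = -3*P**2)
T(w) = 0
y = 17/9 (y = 2 - (-3*(-1/3)**2)**2 = 2 - (-3*1/9)**2 = 2 - (-1/3)**2 = 2 - 1*1/9 = 2 - 1/9 = 17/9 ≈ 1.8889)
(165*(-125))*74 - (-119*T(-4))*y = (165*(-125))*74 - (-119*0)*17/9 = -20625*74 - 0*17/9 = -1526250 - 1*0 = -1526250 + 0 = -1526250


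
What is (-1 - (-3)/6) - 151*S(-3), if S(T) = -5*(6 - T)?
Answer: 13589/2 ≈ 6794.5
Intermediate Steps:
S(T) = -30 + 5*T
(-1 - (-3)/6) - 151*S(-3) = (-1 - (-3)/6) - 151*(-30 + 5*(-3)) = (-1 - (-3)/6) - 151*(-30 - 15) = (-1 - 3*(-⅙)) - 151*(-45) = (-1 + ½) + 6795 = -½ + 6795 = 13589/2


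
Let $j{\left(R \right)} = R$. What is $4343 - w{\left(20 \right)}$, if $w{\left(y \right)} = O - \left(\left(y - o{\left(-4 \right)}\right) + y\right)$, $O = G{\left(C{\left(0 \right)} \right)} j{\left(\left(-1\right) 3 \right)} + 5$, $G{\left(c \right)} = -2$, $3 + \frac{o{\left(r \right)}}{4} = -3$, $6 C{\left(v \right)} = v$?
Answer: $4396$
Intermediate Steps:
$C{\left(v \right)} = \frac{v}{6}$
$o{\left(r \right)} = -24$ ($o{\left(r \right)} = -12 + 4 \left(-3\right) = -12 - 12 = -24$)
$O = 11$ ($O = - 2 \left(\left(-1\right) 3\right) + 5 = \left(-2\right) \left(-3\right) + 5 = 6 + 5 = 11$)
$w{\left(y \right)} = -13 - 2 y$ ($w{\left(y \right)} = 11 - \left(\left(y - -24\right) + y\right) = 11 - \left(\left(y + 24\right) + y\right) = 11 - \left(\left(24 + y\right) + y\right) = 11 - \left(24 + 2 y\right) = -13 - 2 y$)
$4343 - w{\left(20 \right)} = 4343 - \left(-13 - 40\right) = 4343 - -53 = 4343 + 53 = 4396$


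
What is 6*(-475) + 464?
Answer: -2386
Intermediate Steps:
6*(-475) + 464 = -2850 + 464 = -2386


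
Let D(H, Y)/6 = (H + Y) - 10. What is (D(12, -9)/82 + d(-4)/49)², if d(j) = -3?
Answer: 1327104/4036081 ≈ 0.32881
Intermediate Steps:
D(H, Y) = -60 + 6*H + 6*Y (D(H, Y) = 6*((H + Y) - 10) = 6*(-10 + H + Y) = -60 + 6*H + 6*Y)
(D(12, -9)/82 + d(-4)/49)² = ((-60 + 6*12 + 6*(-9))/82 - 3/49)² = ((-60 + 72 - 54)*(1/82) - 3*1/49)² = (-42*1/82 - 3/49)² = (-21/41 - 3/49)² = (-1152/2009)² = 1327104/4036081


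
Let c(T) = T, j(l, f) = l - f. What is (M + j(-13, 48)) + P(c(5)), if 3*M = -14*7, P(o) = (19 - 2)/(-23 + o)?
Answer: -1703/18 ≈ -94.611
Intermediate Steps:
P(o) = 17/(-23 + o)
M = -98/3 (M = (-14*7)/3 = (⅓)*(-98) = -98/3 ≈ -32.667)
(M + j(-13, 48)) + P(c(5)) = (-98/3 + (-13 - 1*48)) + 17/(-23 + 5) = (-98/3 + (-13 - 48)) + 17/(-18) = (-98/3 - 61) + 17*(-1/18) = -281/3 - 17/18 = -1703/18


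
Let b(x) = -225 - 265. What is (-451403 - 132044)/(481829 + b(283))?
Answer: -583447/481339 ≈ -1.2121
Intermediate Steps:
b(x) = -490
(-451403 - 132044)/(481829 + b(283)) = (-451403 - 132044)/(481829 - 490) = -583447/481339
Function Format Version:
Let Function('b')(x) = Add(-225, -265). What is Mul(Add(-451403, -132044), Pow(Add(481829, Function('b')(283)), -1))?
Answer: Rational(-583447, 481339) ≈ -1.2121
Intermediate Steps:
Function('b')(x) = -490
Mul(Add(-451403, -132044), Pow(Add(481829, Function('b')(283)), -1)) = Mul(Add(-451403, -132044), Pow(Add(481829, -490), -1)) = Mul(-583447, Pow(481339, -1)) = Mul(-583447, Rational(1, 481339)) = Rational(-583447, 481339)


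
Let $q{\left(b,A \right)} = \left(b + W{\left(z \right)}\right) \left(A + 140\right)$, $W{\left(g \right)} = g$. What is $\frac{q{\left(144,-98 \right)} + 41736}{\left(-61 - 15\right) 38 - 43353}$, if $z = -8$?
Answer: $- \frac{47448}{46241} \approx -1.0261$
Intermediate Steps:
$q{\left(b,A \right)} = \left(-8 + b\right) \left(140 + A\right)$ ($q{\left(b,A \right)} = \left(b - 8\right) \left(A + 140\right) = \left(-8 + b\right) \left(140 + A\right)$)
$\frac{q{\left(144,-98 \right)} + 41736}{\left(-61 - 15\right) 38 - 43353} = \frac{\left(-1120 - -784 + 140 \cdot 144 - 14112\right) + 41736}{\left(-61 - 15\right) 38 - 43353} = \frac{\left(-1120 + 784 + 20160 - 14112\right) + 41736}{\left(-76\right) 38 - 43353} = \frac{5712 + 41736}{-2888 - 43353} = \frac{47448}{-46241} = 47448 \left(- \frac{1}{46241}\right) = - \frac{47448}{46241}$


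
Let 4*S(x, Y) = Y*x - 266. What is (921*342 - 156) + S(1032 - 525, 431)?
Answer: 1477555/4 ≈ 3.6939e+5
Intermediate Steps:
S(x, Y) = -133/2 + Y*x/4 (S(x, Y) = (Y*x - 266)/4 = (-266 + Y*x)/4 = -133/2 + Y*x/4)
(921*342 - 156) + S(1032 - 525, 431) = (921*342 - 156) + (-133/2 + (1/4)*431*(1032 - 525)) = (314982 - 156) + (-133/2 + (1/4)*431*507) = 314826 + (-133/2 + 218517/4) = 314826 + 218251/4 = 1477555/4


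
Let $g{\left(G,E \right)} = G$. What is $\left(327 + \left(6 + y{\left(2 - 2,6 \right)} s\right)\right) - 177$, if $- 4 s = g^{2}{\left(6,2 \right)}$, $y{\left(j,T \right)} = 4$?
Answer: $120$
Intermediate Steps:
$s = -9$ ($s = - \frac{6^{2}}{4} = \left(- \frac{1}{4}\right) 36 = -9$)
$\left(327 + \left(6 + y{\left(2 - 2,6 \right)} s\right)\right) - 177 = \left(327 + \left(6 + 4 \left(-9\right)\right)\right) - 177 = \left(327 + \left(6 - 36\right)\right) - 177 = \left(327 - 30\right) - 177 = 297 - 177 = 120$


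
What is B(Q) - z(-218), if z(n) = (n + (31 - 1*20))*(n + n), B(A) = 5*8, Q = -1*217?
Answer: -90212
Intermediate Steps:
Q = -217
B(A) = 40
z(n) = 2*n*(11 + n) (z(n) = (n + (31 - 20))*(2*n) = (n + 11)*(2*n) = (11 + n)*(2*n) = 2*n*(11 + n))
B(Q) - z(-218) = 40 - 2*(-218)*(11 - 218) = 40 - 2*(-218)*(-207) = 40 - 1*90252 = 40 - 90252 = -90212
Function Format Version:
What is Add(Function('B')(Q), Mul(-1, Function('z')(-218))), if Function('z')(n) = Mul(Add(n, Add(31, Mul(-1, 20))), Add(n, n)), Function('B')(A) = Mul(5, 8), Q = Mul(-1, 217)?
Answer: -90212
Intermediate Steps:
Q = -217
Function('B')(A) = 40
Function('z')(n) = Mul(2, n, Add(11, n)) (Function('z')(n) = Mul(Add(n, Add(31, -20)), Mul(2, n)) = Mul(Add(n, 11), Mul(2, n)) = Mul(Add(11, n), Mul(2, n)) = Mul(2, n, Add(11, n)))
Add(Function('B')(Q), Mul(-1, Function('z')(-218))) = Add(40, Mul(-1, Mul(2, -218, Add(11, -218)))) = Add(40, Mul(-1, Mul(2, -218, -207))) = Add(40, Mul(-1, 90252)) = Add(40, -90252) = -90212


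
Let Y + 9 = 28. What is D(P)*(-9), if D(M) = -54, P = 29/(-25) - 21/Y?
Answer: 486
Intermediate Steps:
Y = 19 (Y = -9 + 28 = 19)
P = -1076/475 (P = 29/(-25) - 21/19 = 29*(-1/25) - 21*1/19 = -29/25 - 21/19 = -1076/475 ≈ -2.2653)
D(P)*(-9) = -54*(-9) = 486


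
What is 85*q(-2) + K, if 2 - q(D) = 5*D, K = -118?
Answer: 902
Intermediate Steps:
q(D) = 2 - 5*D
85*q(-2) + K = 85*(2 - 5*(-2)) - 118 = 85*(2 + 10) - 118 = 85*12 - 118 = 1020 - 118 = 902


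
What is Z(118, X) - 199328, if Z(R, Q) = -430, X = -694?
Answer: -199758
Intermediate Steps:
Z(118, X) - 199328 = -430 - 199328 = -199758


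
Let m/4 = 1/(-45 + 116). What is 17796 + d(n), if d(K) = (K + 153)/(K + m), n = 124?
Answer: 156766835/8808 ≈ 17798.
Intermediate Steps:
m = 4/71 (m = 4/(-45 + 116) = 4/71 ≈ 0.056338)
d(K) = (153 + K)/(4/71 + K) (d(K) = (K + 153)/(K + 4/71) = (153 + K)/(4/71 + K))
17796 + d(n) = 17796 + 71*(153 + 124)/(4 + 71*124) = 17796 + 71*277/(4 + 8804) = 17796 + 71*277/8808 = 17796 + 71*(1/8808)*277 = 17796 + 19667/8808 = 156766835/8808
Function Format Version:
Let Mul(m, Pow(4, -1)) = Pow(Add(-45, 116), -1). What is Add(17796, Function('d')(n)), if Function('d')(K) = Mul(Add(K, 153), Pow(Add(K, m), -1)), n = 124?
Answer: Rational(156766835, 8808) ≈ 17798.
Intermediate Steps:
m = Rational(4, 71) (m = Mul(4, Pow(Add(-45, 116), -1)) = Mul(4, Pow(71, -1)) = Mul(4, Rational(1, 71)) = Rational(4, 71) ≈ 0.056338)
Function('d')(K) = Mul(Pow(Add(Rational(4, 71), K), -1), Add(153, K)) (Function('d')(K) = Mul(Add(K, 153), Pow(Add(K, Rational(4, 71)), -1)) = Mul(Add(153, K), Pow(Add(Rational(4, 71), K), -1)) = Mul(Pow(Add(Rational(4, 71), K), -1), Add(153, K)))
Add(17796, Function('d')(n)) = Add(17796, Mul(71, Pow(Add(4, Mul(71, 124)), -1), Add(153, 124))) = Add(17796, Mul(71, Pow(Add(4, 8804), -1), 277)) = Add(17796, Mul(71, Pow(8808, -1), 277)) = Add(17796, Mul(71, Rational(1, 8808), 277)) = Add(17796, Rational(19667, 8808)) = Rational(156766835, 8808)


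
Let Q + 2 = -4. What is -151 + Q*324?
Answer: -2095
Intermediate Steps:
Q = -6 (Q = -2 - 4 = -6)
-151 + Q*324 = -151 - 6*324 = -151 - 1944 = -2095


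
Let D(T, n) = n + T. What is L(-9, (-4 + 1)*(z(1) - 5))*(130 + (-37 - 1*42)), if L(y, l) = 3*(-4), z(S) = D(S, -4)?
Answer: -612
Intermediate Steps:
D(T, n) = T + n
z(S) = -4 + S (z(S) = S - 4 = -4 + S)
L(y, l) = -12
L(-9, (-4 + 1)*(z(1) - 5))*(130 + (-37 - 1*42)) = -12*(130 + (-37 - 1*42)) = -12*(130 + (-37 - 42)) = -12*(130 - 79) = -12*51 = -612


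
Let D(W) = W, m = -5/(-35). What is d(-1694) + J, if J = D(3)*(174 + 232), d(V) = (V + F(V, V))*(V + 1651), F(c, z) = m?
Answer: 518377/7 ≈ 74054.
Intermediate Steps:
m = ⅐ (m = -5*(-1/35) = ⅐ ≈ 0.14286)
F(c, z) = ⅐
d(V) = (1651 + V)*(⅐ + V) (d(V) = (V + ⅐)*(V + 1651) = (⅐ + V)*(1651 + V) = (1651 + V)*(⅐ + V))
J = 1218 (J = 3*(174 + 232) = 3*406 = 1218)
d(-1694) + J = (1651/7 + (-1694)² + (11558/7)*(-1694)) + 1218 = (1651/7 + 2869636 - 2797036) + 1218 = 509851/7 + 1218 = 518377/7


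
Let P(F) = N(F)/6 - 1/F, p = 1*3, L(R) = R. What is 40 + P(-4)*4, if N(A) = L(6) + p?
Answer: 47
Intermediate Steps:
p = 3
N(A) = 9 (N(A) = 6 + 3 = 9)
P(F) = 3/2 - 1/F (P(F) = 9/6 - 1/F = 9*(1/6) - 1/F = 3/2 - 1/F)
40 + P(-4)*4 = 40 + (3/2 - 1/(-4))*4 = 40 + (3/2 - 1*(-1/4))*4 = 40 + (3/2 + 1/4)*4 = 40 + (7/4)*4 = 40 + 7 = 47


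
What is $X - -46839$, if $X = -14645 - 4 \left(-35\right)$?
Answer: $32334$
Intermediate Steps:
$X = -14505$ ($X = -14645 - -140 = -14645 + 140 = -14505$)
$X - -46839 = -14505 - -46839 = -14505 + 46839 = 32334$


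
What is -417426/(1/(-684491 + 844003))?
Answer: -66584456112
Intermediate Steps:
-417426/(1/(-684491 + 844003)) = -417426/(1/159512) = -417426/1/159512 = -417426*159512 = -66584456112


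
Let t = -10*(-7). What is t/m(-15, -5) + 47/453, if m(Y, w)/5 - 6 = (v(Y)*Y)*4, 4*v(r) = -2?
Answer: 1339/2718 ≈ 0.49264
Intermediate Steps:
v(r) = -½ (v(r) = (¼)*(-2) = -½)
m(Y, w) = 30 - 10*Y (m(Y, w) = 30 + 5*(-Y/2*4) = 30 + 5*(-2*Y) = 30 - 10*Y)
t = 70
t/m(-15, -5) + 47/453 = 70/(30 - 10*(-15)) + 47/453 = 70/(30 + 150) + 47*(1/453) = 70/180 + 47/453 = 70*(1/180) + 47/453 = 7/18 + 47/453 = 1339/2718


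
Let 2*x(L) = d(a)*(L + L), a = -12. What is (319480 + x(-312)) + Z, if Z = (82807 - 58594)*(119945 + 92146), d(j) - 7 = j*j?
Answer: 5135631751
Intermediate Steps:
d(j) = 7 + j**2 (d(j) = 7 + j*j = 7 + j**2)
Z = 5135359383 (Z = 24213*212091 = 5135359383)
x(L) = 151*L (x(L) = ((7 + (-12)**2)*(L + L))/2 = ((7 + 144)*(2*L))/2 = (151*(2*L))/2 = (302*L)/2 = 151*L)
(319480 + x(-312)) + Z = (319480 + 151*(-312)) + 5135359383 = (319480 - 47112) + 5135359383 = 272368 + 5135359383 = 5135631751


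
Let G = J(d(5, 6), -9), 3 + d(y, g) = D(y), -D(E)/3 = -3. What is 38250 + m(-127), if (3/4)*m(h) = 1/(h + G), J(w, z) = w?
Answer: 13884746/363 ≈ 38250.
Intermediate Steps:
D(E) = 9 (D(E) = -3*(-3) = 9)
d(y, g) = 6 (d(y, g) = -3 + 9 = 6)
G = 6
m(h) = 4/(3*(6 + h)) (m(h) = 4/(3*(h + 6)) = 4/(3*(6 + h)))
38250 + m(-127) = 38250 + 4/(3*(6 - 127)) = 38250 + (4/3)/(-121) = 38250 + (4/3)*(-1/121) = 38250 - 4/363 = 13884746/363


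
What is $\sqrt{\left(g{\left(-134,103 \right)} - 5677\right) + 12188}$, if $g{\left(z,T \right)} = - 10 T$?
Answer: $3 \sqrt{609} \approx 74.034$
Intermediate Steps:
$\sqrt{\left(g{\left(-134,103 \right)} - 5677\right) + 12188} = \sqrt{\left(\left(-10\right) 103 - 5677\right) + 12188} = \sqrt{\left(-1030 - 5677\right) + 12188} = \sqrt{-6707 + 12188} = \sqrt{5481} = 3 \sqrt{609}$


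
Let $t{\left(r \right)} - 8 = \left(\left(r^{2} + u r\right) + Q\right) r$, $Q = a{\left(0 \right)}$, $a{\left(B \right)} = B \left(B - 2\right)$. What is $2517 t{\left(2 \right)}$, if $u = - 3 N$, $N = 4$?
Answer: $-80544$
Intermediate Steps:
$a{\left(B \right)} = B \left(-2 + B\right)$
$u = -12$ ($u = \left(-3\right) 4 = -12$)
$Q = 0$ ($Q = 0 \left(-2 + 0\right) = 0 \left(-2\right) = 0$)
$t{\left(r \right)} = 8 + r \left(r^{2} - 12 r\right)$ ($t{\left(r \right)} = 8 + \left(\left(r^{2} - 12 r\right) + 0\right) r = 8 + \left(r^{2} - 12 r\right) r = 8 + r \left(r^{2} - 12 r\right)$)
$2517 t{\left(2 \right)} = 2517 \left(8 + 2^{3} - 12 \cdot 2^{2}\right) = 2517 \left(8 + 8 - 48\right) = 2517 \left(-32\right) = -80544$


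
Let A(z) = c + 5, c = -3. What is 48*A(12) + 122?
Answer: 218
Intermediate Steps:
A(z) = 2 (A(z) = -3 + 5 = 2)
48*A(12) + 122 = 48*2 + 122 = 96 + 122 = 218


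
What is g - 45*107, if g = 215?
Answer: -4600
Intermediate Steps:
g - 45*107 = 215 - 45*107 = 215 - 4815 = -4600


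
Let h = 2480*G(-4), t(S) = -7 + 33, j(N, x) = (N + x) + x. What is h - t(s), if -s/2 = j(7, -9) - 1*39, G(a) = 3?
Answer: 7414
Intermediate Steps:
j(N, x) = N + 2*x
s = 100 (s = -2*((7 + 2*(-9)) - 1*39) = -2*((7 - 18) - 39) = -2*(-11 - 39) = -2*(-50) = 100)
t(S) = 26
h = 7440 (h = 2480*3 = 7440)
h - t(s) = 7440 - 1*26 = 7440 - 26 = 7414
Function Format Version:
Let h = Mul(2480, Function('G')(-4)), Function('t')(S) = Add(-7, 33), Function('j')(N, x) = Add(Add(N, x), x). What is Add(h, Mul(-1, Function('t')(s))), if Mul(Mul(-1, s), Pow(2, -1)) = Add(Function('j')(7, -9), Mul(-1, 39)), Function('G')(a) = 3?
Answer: 7414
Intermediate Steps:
Function('j')(N, x) = Add(N, Mul(2, x))
s = 100 (s = Mul(-2, Add(Add(7, Mul(2, -9)), Mul(-1, 39))) = Mul(-2, Add(Add(7, -18), -39)) = Mul(-2, Add(-11, -39)) = Mul(-2, -50) = 100)
Function('t')(S) = 26
h = 7440 (h = Mul(2480, 3) = 7440)
Add(h, Mul(-1, Function('t')(s))) = Add(7440, Mul(-1, 26)) = Add(7440, -26) = 7414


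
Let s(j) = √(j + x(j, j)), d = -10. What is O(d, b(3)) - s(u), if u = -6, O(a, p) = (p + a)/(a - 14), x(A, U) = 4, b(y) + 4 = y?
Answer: 11/24 - I*√2 ≈ 0.45833 - 1.4142*I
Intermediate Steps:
b(y) = -4 + y
O(a, p) = (a + p)/(-14 + a)
s(j) = √(4 + j) (s(j) = √(j + 4) = √(4 + j))
O(d, b(3)) - s(u) = (-10 + (-4 + 3))/(-14 - 10) - √(4 - 6) = (-10 - 1)/(-24) - √(-2) = -1/24*(-11) - I*√2 = 11/24 - I*√2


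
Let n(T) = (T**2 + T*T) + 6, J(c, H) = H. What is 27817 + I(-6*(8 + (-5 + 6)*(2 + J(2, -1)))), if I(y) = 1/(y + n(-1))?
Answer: 1279581/46 ≈ 27817.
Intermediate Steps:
n(T) = 6 + 2*T**2 (n(T) = (T**2 + T**2) + 6 = 2*T**2 + 6 = 6 + 2*T**2)
I(y) = 1/(8 + y) (I(y) = 1/(y + (6 + 2*(-1)**2)) = 1/(y + (6 + 2*1)) = 1/(y + (6 + 2)) = 1/(y + 8) = 1/(8 + y))
27817 + I(-6*(8 + (-5 + 6)*(2 + J(2, -1)))) = 27817 + 1/(8 - 6*(8 + (-5 + 6)*(2 - 1))) = 27817 + 1/(8 - 6*(8 + 1*1)) = 27817 + 1/(8 - 6*(8 + 1)) = 27817 + 1/(8 - 6*9) = 27817 + 1/(8 - 54) = 27817 + 1/(-46) = 27817 - 1/46 = 1279581/46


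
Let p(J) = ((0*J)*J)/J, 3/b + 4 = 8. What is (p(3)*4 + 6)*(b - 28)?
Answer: -327/2 ≈ -163.50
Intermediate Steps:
b = 3/4 (b = 3/(-4 + 8) = 3/4 ≈ 0.75000)
p(J) = 0 (p(J) = (0*J)/J = 0/J = 0)
(p(3)*4 + 6)*(b - 28) = (0*4 + 6)*(3/4 - 28) = (0 + 6)*(-109/4) = 6*(-109/4) = -327/2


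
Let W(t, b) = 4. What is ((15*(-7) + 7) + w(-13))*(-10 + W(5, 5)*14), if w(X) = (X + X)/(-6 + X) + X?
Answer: -95818/19 ≈ -5043.1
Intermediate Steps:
w(X) = X + 2*X/(-6 + X) (w(X) = (2*X)/(-6 + X) + X = 2*X/(-6 + X) + X = X + 2*X/(-6 + X))
((15*(-7) + 7) + w(-13))*(-10 + W(5, 5)*14) = ((15*(-7) + 7) - 13*(-4 - 13)/(-6 - 13))*(-10 + 4*14) = ((-105 + 7) - 13*(-17)/(-19))*(-10 + 56) = (-98 - 13*(-1/19)*(-17))*46 = (-98 - 221/19)*46 = -2083/19*46 = -95818/19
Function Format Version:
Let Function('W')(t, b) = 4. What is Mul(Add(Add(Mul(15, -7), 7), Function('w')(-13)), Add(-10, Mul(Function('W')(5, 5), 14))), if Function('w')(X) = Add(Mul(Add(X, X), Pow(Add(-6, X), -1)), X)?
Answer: Rational(-95818, 19) ≈ -5043.1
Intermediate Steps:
Function('w')(X) = Add(X, Mul(2, X, Pow(Add(-6, X), -1))) (Function('w')(X) = Add(Mul(Mul(2, X), Pow(Add(-6, X), -1)), X) = Add(Mul(2, X, Pow(Add(-6, X), -1)), X) = Add(X, Mul(2, X, Pow(Add(-6, X), -1))))
Mul(Add(Add(Mul(15, -7), 7), Function('w')(-13)), Add(-10, Mul(Function('W')(5, 5), 14))) = Mul(Add(Add(Mul(15, -7), 7), Mul(-13, Pow(Add(-6, -13), -1), Add(-4, -13))), Add(-10, Mul(4, 14))) = Mul(Add(Add(-105, 7), Mul(-13, Pow(-19, -1), -17)), Add(-10, 56)) = Mul(Add(-98, Mul(-13, Rational(-1, 19), -17)), 46) = Mul(Add(-98, Rational(-221, 19)), 46) = Mul(Rational(-2083, 19), 46) = Rational(-95818, 19)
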